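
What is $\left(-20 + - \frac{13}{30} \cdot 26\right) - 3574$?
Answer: $- \frac{54079}{15} \approx -3605.3$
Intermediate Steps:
$\left(-20 + - \frac{13}{30} \cdot 26\right) - 3574 = \left(-20 + \left(-13\right) \frac{1}{30} \cdot 26\right) - 3574 = \left(-20 - \frac{169}{15}\right) - 3574 = - \frac{469}{15} - 3574 = - \frac{54079}{15}$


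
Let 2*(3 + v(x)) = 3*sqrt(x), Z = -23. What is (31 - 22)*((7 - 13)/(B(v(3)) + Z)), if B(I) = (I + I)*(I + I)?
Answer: 135/143 + 243*sqrt(3)/286 ≈ 2.4157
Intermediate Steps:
v(x) = -3 + 3*sqrt(x)/2 (v(x) = -3 + (3*sqrt(x))/2 = -3 + 3*sqrt(x)/2)
B(I) = 4*I**2 (B(I) = (2*I)*(2*I) = 4*I**2)
(31 - 22)*((7 - 13)/(B(v(3)) + Z)) = (31 - 22)*((7 - 13)/(4*(-3 + 3*sqrt(3)/2)**2 - 23)) = 9*(-6/(-23 + 4*(-3 + 3*sqrt(3)/2)**2)) = -54/(-23 + 4*(-3 + 3*sqrt(3)/2)**2)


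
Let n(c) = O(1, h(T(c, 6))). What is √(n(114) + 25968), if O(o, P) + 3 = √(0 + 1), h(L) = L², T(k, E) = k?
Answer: √25966 ≈ 161.14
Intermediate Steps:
O(o, P) = -2 (O(o, P) = -3 + √(0 + 1) = -3 + √1 = -3 + 1 = -2)
n(c) = -2
√(n(114) + 25968) = √(-2 + 25968) = √25966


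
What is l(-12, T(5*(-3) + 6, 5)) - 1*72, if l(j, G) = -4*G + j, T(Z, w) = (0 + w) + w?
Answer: -124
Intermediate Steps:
T(Z, w) = 2*w (T(Z, w) = w + w = 2*w)
l(j, G) = j - 4*G
l(-12, T(5*(-3) + 6, 5)) - 1*72 = (-12 - 8*5) - 1*72 = (-12 - 4*10) - 72 = (-12 - 40) - 72 = -52 - 72 = -124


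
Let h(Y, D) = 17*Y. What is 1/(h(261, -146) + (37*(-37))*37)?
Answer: -1/46216 ≈ -2.1638e-5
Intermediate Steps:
1/(h(261, -146) + (37*(-37))*37) = 1/(17*261 + (37*(-37))*37) = 1/(4437 - 1369*37) = 1/(4437 - 50653) = 1/(-46216) = -1/46216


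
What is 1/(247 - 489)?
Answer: -1/242 ≈ -0.0041322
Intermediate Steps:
1/(247 - 489) = 1/(-242) = -1/242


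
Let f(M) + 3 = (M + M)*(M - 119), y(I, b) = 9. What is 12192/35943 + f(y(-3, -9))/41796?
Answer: 48700207/166919292 ≈ 0.29176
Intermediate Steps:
f(M) = -3 + 2*M*(-119 + M) (f(M) = -3 + (M + M)*(M - 119) = -3 + (2*M)*(-119 + M) = -3 + 2*M*(-119 + M))
12192/35943 + f(y(-3, -9))/41796 = 12192/35943 + (-3 - 238*9 + 2*9**2)/41796 = 12192*(1/35943) + (-3 - 2142 + 2*81)*(1/41796) = 4064/11981 + (-3 - 2142 + 162)*(1/41796) = 4064/11981 - 1983*1/41796 = 4064/11981 - 661/13932 = 48700207/166919292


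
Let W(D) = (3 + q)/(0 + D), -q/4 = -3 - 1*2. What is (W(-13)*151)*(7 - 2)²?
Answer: -86825/13 ≈ -6678.8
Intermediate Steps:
q = 20 (q = -4*(-3 - 1*2) = -4*(-3 - 2) = -4*(-5) = 20)
W(D) = 23/D (W(D) = (3 + 20)/(0 + D) = 23/D)
(W(-13)*151)*(7 - 2)² = ((23/(-13))*151)*(7 - 2)² = ((23*(-1/13))*151)*5² = -23/13*151*25 = -3473/13*25 = -86825/13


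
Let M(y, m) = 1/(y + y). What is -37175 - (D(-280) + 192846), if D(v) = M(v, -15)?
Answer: -128811759/560 ≈ -2.3002e+5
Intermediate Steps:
M(y, m) = 1/(2*y)
D(v) = 1/(2*v)
-37175 - (D(-280) + 192846) = -37175 - ((1/2)/(-280) + 192846) = -37175 - ((1/2)*(-1/280) + 192846) = -37175 - (-1/560 + 192846) = -37175 - 1*107993759/560 = -37175 - 107993759/560 = -128811759/560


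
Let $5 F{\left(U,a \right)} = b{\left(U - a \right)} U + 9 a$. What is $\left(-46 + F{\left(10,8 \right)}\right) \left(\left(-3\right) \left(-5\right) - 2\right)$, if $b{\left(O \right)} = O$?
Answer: $- \frac{1794}{5} \approx -358.8$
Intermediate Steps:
$F{\left(U,a \right)} = \frac{9 a}{5} + \frac{U \left(U - a\right)}{5}$ ($F{\left(U,a \right)} = \frac{\left(U - a\right) U + 9 a}{5} = \frac{U \left(U - a\right) + 9 a}{5} = \frac{9 a + U \left(U - a\right)}{5} = \frac{9 a}{5} + \frac{U \left(U - a\right)}{5}$)
$\left(-46 + F{\left(10,8 \right)}\right) \left(\left(-3\right) \left(-5\right) - 2\right) = \left(-46 + \left(\frac{9}{5} \cdot 8 + \frac{1}{5} \cdot 10 \left(10 - 8\right)\right)\right) \left(\left(-3\right) \left(-5\right) - 2\right) = \left(-46 + \left(\frac{72}{5} + \frac{1}{5} \cdot 10 \left(10 - 8\right)\right)\right) \left(15 - 2\right) = \left(-46 + \left(\frac{72}{5} + \frac{1}{5} \cdot 10 \cdot 2\right)\right) 13 = \left(-46 + \left(\frac{72}{5} + 4\right)\right) 13 = \left(-46 + \frac{92}{5}\right) 13 = \left(- \frac{138}{5}\right) 13 = - \frac{1794}{5}$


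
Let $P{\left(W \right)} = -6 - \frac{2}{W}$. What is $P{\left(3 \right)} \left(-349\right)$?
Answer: $\frac{6980}{3} \approx 2326.7$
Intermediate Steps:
$P{\left(3 \right)} \left(-349\right) = \left(-6 - \frac{2}{3}\right) \left(-349\right) = \left(- \frac{20}{3}\right) \left(-349\right) = \frac{6980}{3}$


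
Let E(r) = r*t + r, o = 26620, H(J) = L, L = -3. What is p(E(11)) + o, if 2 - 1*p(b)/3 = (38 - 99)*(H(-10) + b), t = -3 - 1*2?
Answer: 18025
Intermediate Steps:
t = -5 (t = -3 - 2 = -5)
H(J) = -3
E(r) = -4*r (E(r) = r*(-5) + r = -5*r + r = -4*r)
p(b) = -543 + 183*b (p(b) = 6 - 3*(38 - 99)*(-3 + b) = 6 - (-183)*(-3 + b) = 6 - 3*(183 - 61*b) = 6 + (-549 + 183*b) = -543 + 183*b)
p(E(11)) + o = (-543 + 183*(-4*11)) + 26620 = (-543 + 183*(-44)) + 26620 = (-543 - 8052) + 26620 = -8595 + 26620 = 18025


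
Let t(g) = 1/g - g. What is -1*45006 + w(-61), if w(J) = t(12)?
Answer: -540215/12 ≈ -45018.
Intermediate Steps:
t(g) = 1/g - g
w(J) = -143/12 (w(J) = 1/12 - 1*12 = 1/12 - 12 = -143/12)
-1*45006 + w(-61) = -1*45006 - 143/12 = -45006 - 143/12 = -540215/12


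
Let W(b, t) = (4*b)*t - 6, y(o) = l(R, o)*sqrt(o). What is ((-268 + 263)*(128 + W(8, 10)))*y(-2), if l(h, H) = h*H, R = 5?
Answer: 22100*I*sqrt(2) ≈ 31254.0*I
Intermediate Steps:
l(h, H) = H*h
y(o) = 5*o**(3/2) (y(o) = (o*5)*sqrt(o) = (5*o)*sqrt(o) = 5*o**(3/2))
W(b, t) = -6 + 4*b*t (W(b, t) = 4*b*t - 6 = -6 + 4*b*t)
((-268 + 263)*(128 + W(8, 10)))*y(-2) = ((-268 + 263)*(128 + (-6 + 4*8*10)))*(5*(-2)**(3/2)) = (-5*(128 + (-6 + 320)))*(5*(-2*I*sqrt(2))) = (-5*(128 + 314))*(-10*I*sqrt(2)) = (-5*442)*(-10*I*sqrt(2)) = -(-22100)*I*sqrt(2) = 22100*I*sqrt(2)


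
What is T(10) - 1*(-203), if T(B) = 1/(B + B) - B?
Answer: 3861/20 ≈ 193.05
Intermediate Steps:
T(B) = 1/(2*B) - B
T(10) - 1*(-203) = ((½)/10 - 1*10) - 1*(-203) = ((½)*(⅒) - 10) + 203 = (1/20 - 10) + 203 = -199/20 + 203 = 3861/20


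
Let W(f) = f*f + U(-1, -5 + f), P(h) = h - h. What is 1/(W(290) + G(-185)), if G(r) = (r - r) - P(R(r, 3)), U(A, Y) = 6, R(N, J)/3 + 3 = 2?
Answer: 1/84106 ≈ 1.1890e-5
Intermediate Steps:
R(N, J) = -3 (R(N, J) = -9 + 3*2 = -9 + 6 = -3)
P(h) = 0
G(r) = 0 (G(r) = (r - r) - 1*0 = 0 + 0 = 0)
W(f) = 6 + f² (W(f) = f*f + 6 = f² + 6 = 6 + f²)
1/(W(290) + G(-185)) = 1/((6 + 290²) + 0) = 1/((6 + 84100) + 0) = 1/(84106 + 0) = 1/84106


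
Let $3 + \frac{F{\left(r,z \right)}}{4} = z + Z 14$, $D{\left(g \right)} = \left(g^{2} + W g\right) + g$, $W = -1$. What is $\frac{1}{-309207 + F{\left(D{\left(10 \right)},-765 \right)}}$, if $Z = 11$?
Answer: $- \frac{1}{311663} \approx -3.2086 \cdot 10^{-6}$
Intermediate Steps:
$D{\left(g \right)} = g^{2}$ ($D{\left(g \right)} = \left(g^{2} - g\right) + g = g^{2}$)
$F{\left(r,z \right)} = 604 + 4 z$ ($F{\left(r,z \right)} = -12 + 4 \left(z + 11 \cdot 14\right) = -12 + 4 \left(z + 154\right) = -12 + 4 \left(154 + z\right) = -12 + \left(616 + 4 z\right) = 604 + 4 z$)
$\frac{1}{-309207 + F{\left(D{\left(10 \right)},-765 \right)}} = \frac{1}{-309207 + \left(604 + 4 \left(-765\right)\right)} = \frac{1}{-309207 + \left(604 - 3060\right)} = \frac{1}{-309207 - 2456} = \frac{1}{-311663} = - \frac{1}{311663}$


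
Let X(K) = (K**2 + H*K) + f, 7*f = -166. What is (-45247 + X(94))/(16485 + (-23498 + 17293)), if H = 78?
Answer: -203719/71960 ≈ -2.8310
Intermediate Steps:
f = -166/7 (f = (1/7)*(-166) = -166/7 ≈ -23.714)
X(K) = -166/7 + K**2 + 78*K (X(K) = (K**2 + 78*K) - 166/7 = -166/7 + K**2 + 78*K)
(-45247 + X(94))/(16485 + (-23498 + 17293)) = (-45247 + (-166/7 + 94**2 + 78*94))/(16485 + (-23498 + 17293)) = (-45247 + (-166/7 + 8836 + 7332))/(16485 - 6205) = (-45247 + 113010/7)/10280 = -203719/7*1/10280 = -203719/71960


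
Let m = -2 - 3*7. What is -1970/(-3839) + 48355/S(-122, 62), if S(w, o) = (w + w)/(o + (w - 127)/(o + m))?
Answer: -134207744095/12177308 ≈ -11021.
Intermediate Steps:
m = -23 (m = -2 - 21 = -23)
S(w, o) = 2*w/(o + (-127 + w)/(-23 + o)) (S(w, o) = (w + w)/(o + (w - 127)/(o - 23)) = (2*w)/(o + (-127 + w)/(-23 + o)) = 2*w/(o + (-127 + w)/(-23 + o)))
-1970/(-3839) + 48355/S(-122, 62) = -1970/(-3839) + 48355/((2*(-122)*(-23 + 62)/(-127 - 122 + 62**2 - 23*62))) = -1970*(-1/3839) + 48355/((2*(-122)*39/(-127 - 122 + 3844 - 1426))) = 1970/3839 + 48355/((2*(-122)*39/2169)) = 1970/3839 + 48355/((2*(-122)*(1/2169)*39)) = 1970/3839 + 48355/(-3172/723) = 1970/3839 + 48355*(-723/3172) = 1970/3839 - 34960665/3172 = -134207744095/12177308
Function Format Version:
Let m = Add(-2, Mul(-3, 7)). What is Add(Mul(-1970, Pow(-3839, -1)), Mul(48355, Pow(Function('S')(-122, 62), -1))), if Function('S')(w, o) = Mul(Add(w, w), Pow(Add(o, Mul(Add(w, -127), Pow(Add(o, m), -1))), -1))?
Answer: Rational(-134207744095, 12177308) ≈ -11021.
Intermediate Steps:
m = -23 (m = Add(-2, -21) = -23)
Function('S')(w, o) = Mul(2, w, Pow(Add(o, Mul(Pow(Add(-23, o), -1), Add(-127, w))), -1)) (Function('S')(w, o) = Mul(Add(w, w), Pow(Add(o, Mul(Add(w, -127), Pow(Add(o, -23), -1))), -1)) = Mul(Mul(2, w), Pow(Add(o, Mul(Add(-127, w), Pow(Add(-23, o), -1))), -1)) = Mul(Mul(2, w), Pow(Add(o, Mul(Pow(Add(-23, o), -1), Add(-127, w))), -1)) = Mul(2, w, Pow(Add(o, Mul(Pow(Add(-23, o), -1), Add(-127, w))), -1)))
Add(Mul(-1970, Pow(-3839, -1)), Mul(48355, Pow(Function('S')(-122, 62), -1))) = Add(Mul(-1970, Pow(-3839, -1)), Mul(48355, Pow(Mul(2, -122, Pow(Add(-127, -122, Pow(62, 2), Mul(-23, 62)), -1), Add(-23, 62)), -1))) = Add(Mul(-1970, Rational(-1, 3839)), Mul(48355, Pow(Mul(2, -122, Pow(Add(-127, -122, 3844, -1426), -1), 39), -1))) = Add(Rational(1970, 3839), Mul(48355, Pow(Mul(2, -122, Pow(2169, -1), 39), -1))) = Add(Rational(1970, 3839), Mul(48355, Pow(Mul(2, -122, Rational(1, 2169), 39), -1))) = Add(Rational(1970, 3839), Mul(48355, Pow(Rational(-3172, 723), -1))) = Add(Rational(1970, 3839), Mul(48355, Rational(-723, 3172))) = Add(Rational(1970, 3839), Rational(-34960665, 3172)) = Rational(-134207744095, 12177308)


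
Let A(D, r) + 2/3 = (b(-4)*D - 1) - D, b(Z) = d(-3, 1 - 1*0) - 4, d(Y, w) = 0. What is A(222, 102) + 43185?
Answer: 126220/3 ≈ 42073.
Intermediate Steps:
b(Z) = -4 (b(Z) = 0 - 4 = -4)
A(D, r) = -5/3 - 5*D (A(D, r) = -⅔ + ((-4*D - 1) - D) = -⅔ + ((-1 - 4*D) - D) = -⅔ + (-1 - 5*D) = -5/3 - 5*D)
A(222, 102) + 43185 = (-5/3 - 5*222) + 43185 = (-5/3 - 1110) + 43185 = -3335/3 + 43185 = 126220/3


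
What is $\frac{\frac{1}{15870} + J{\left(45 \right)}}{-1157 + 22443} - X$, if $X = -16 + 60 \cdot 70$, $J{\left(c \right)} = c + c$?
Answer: $- \frac{1413390674579}{337808820} \approx -4184.0$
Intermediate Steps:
$J{\left(c \right)} = 2 c$
$X = 4184$ ($X = -16 + 4200 = 4184$)
$\frac{\frac{1}{15870} + J{\left(45 \right)}}{-1157 + 22443} - X = \frac{\frac{1}{15870} + 2 \cdot 45}{-1157 + 22443} - 4184 = \frac{\frac{1}{15870} + 90}{21286} - 4184 = \frac{1428301}{15870} \cdot \frac{1}{21286} - 4184 = \frac{1428301}{337808820} - 4184 = - \frac{1413390674579}{337808820}$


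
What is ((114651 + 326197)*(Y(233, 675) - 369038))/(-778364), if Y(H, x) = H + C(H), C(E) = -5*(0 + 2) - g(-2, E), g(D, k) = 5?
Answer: 40648389840/194591 ≈ 2.0889e+5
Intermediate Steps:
C(E) = -15 (C(E) = -5*(0 + 2) - 1*5 = -5*2 - 5 = -10 - 5 = -15)
Y(H, x) = -15 + H (Y(H, x) = H - 15 = -15 + H)
((114651 + 326197)*(Y(233, 675) - 369038))/(-778364) = ((114651 + 326197)*((-15 + 233) - 369038))/(-778364) = (440848*(218 - 369038))*(-1/778364) = (440848*(-368820))*(-1/778364) = -162593559360*(-1/778364) = 40648389840/194591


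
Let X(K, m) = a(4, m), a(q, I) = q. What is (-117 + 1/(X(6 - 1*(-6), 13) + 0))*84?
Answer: -9807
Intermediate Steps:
X(K, m) = 4
(-117 + 1/(X(6 - 1*(-6), 13) + 0))*84 = (-117 + 1/(4 + 0))*84 = (-117 + 1/4)*84 = (-117 + ¼)*84 = -467/4*84 = -9807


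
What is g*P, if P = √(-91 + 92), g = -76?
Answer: -76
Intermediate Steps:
P = 1 (P = √1 = 1)
g*P = -76*1 = -76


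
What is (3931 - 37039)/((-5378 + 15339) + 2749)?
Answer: -534/205 ≈ -2.6049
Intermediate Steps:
(3931 - 37039)/((-5378 + 15339) + 2749) = -33108/(9961 + 2749) = -33108/12710 = -33108*1/12710 = -534/205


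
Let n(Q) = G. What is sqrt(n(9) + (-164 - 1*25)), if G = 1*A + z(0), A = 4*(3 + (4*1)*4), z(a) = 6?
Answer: I*sqrt(107) ≈ 10.344*I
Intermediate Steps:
A = 76 (A = 4*(3 + 4*4) = 4*(3 + 16) = 4*19 = 76)
G = 82 (G = 1*76 + 6 = 76 + 6 = 82)
n(Q) = 82
sqrt(n(9) + (-164 - 1*25)) = sqrt(82 + (-164 - 1*25)) = sqrt(82 + (-164 - 25)) = sqrt(82 - 189) = sqrt(-107) = I*sqrt(107)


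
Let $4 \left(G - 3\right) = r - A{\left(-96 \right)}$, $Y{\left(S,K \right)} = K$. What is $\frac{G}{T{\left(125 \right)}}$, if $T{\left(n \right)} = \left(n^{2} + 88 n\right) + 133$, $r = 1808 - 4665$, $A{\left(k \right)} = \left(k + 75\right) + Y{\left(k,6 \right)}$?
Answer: $- \frac{1415}{53516} \approx -0.026441$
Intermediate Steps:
$A{\left(k \right)} = 81 + k$ ($A{\left(k \right)} = \left(k + 75\right) + 6 = \left(75 + k\right) + 6 = 81 + k$)
$r = -2857$ ($r = 1808 - 4665 = -2857$)
$T{\left(n \right)} = 133 + n^{2} + 88 n$
$G = - \frac{1415}{2}$ ($G = 3 + \frac{-2857 - \left(81 - 96\right)}{4} = 3 + \frac{-2857 - -15}{4} = 3 + \frac{-2857 + 15}{4} = 3 + \frac{1}{4} \left(-2842\right) = 3 - \frac{1421}{2} = - \frac{1415}{2} \approx -707.5$)
$\frac{G}{T{\left(125 \right)}} = - \frac{1415}{2 \left(133 + 125^{2} + 88 \cdot 125\right)} = - \frac{1415}{2 \left(133 + 15625 + 11000\right)} = - \frac{1415}{2 \cdot 26758} = \left(- \frac{1415}{2}\right) \frac{1}{26758} = - \frac{1415}{53516}$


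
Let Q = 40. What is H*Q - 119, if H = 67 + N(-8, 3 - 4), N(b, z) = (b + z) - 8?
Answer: 1881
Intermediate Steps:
N(b, z) = -8 + b + z
H = 50 (H = 67 + (-8 - 8 + (3 - 4)) = 67 + (-8 - 8 - 1) = 67 - 17 = 50)
H*Q - 119 = 50*40 - 119 = 2000 - 119 = 1881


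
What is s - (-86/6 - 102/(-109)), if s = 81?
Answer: 30868/327 ≈ 94.398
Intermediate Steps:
s - (-86/6 - 102/(-109)) = 81 - (-86/6 - 102/(-109)) = 81 - (-86*⅙ - 102*(-1/109)) = 81 - (-43/3 + 102/109) = 81 - 1*(-4381/327) = 81 + 4381/327 = 30868/327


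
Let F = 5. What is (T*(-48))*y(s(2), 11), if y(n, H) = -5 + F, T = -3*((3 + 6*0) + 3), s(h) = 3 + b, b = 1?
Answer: 0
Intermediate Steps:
s(h) = 4 (s(h) = 3 + 1 = 4)
T = -18 (T = -3*((3 + 0) + 3) = -3*(3 + 3) = -3*6 = -18)
y(n, H) = 0 (y(n, H) = -5 + 5 = 0)
(T*(-48))*y(s(2), 11) = -18*(-48)*0 = 864*0 = 0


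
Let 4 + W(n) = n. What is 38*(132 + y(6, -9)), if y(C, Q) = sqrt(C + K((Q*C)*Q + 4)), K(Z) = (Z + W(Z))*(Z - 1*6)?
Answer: 5016 + 38*sqrt(472390) ≈ 31134.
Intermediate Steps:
W(n) = -4 + n
K(Z) = (-6 + Z)*(-4 + 2*Z) (K(Z) = (Z + (-4 + Z))*(Z - 1*6) = (-4 + 2*Z)*(Z - 6) = (-4 + 2*Z)*(-6 + Z) = (-6 + Z)*(-4 + 2*Z))
y(C, Q) = sqrt(-40 + C + 2*(4 + C*Q**2)**2 - 16*C*Q**2) (y(C, Q) = sqrt(C + (24 - 16*((Q*C)*Q + 4) + 2*((Q*C)*Q + 4)**2)) = sqrt(C + (24 - 16*((C*Q)*Q + 4) + 2*((C*Q)*Q + 4)**2)) = sqrt(C + (24 - 16*(C*Q**2 + 4) + 2*(C*Q**2 + 4)**2)) = sqrt(C + (24 - 16*(4 + C*Q**2) + 2*(4 + C*Q**2)**2)) = sqrt(C + (24 + (-64 - 16*C*Q**2) + 2*(4 + C*Q**2)**2)) = sqrt(C + (-40 + 2*(4 + C*Q**2)**2 - 16*C*Q**2)) = sqrt(-40 + C + 2*(4 + C*Q**2)**2 - 16*C*Q**2))
38*(132 + y(6, -9)) = 38*(132 + sqrt(-8 + 6 + 2*6**2*(-9)**4)) = 38*(132 + sqrt(-8 + 6 + 2*36*6561)) = 38*(132 + sqrt(-8 + 6 + 472392)) = 38*(132 + sqrt(472390)) = 5016 + 38*sqrt(472390)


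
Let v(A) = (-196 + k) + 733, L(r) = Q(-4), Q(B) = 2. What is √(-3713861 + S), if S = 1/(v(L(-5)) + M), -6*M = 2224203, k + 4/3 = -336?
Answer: I*√18352977164905214555/2223005 ≈ 1927.1*I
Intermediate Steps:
k = -1012/3 (k = -4/3 - 336 = -1012/3 ≈ -337.33)
L(r) = 2
v(A) = 599/3 (v(A) = (-196 - 1012/3) + 733 = -1600/3 + 733 = 599/3)
M = -741401/2 (M = -⅙*2224203 = -741401/2 ≈ -3.7070e+5)
S = -6/2223005 (S = 1/(599/3 - 741401/2) = 1/(-2223005/6) = -6/2223005 ≈ -2.6990e-6)
√(-3713861 + S) = √(-3713861 - 6/2223005) = √(-8255931572311/2223005) = I*√18352977164905214555/2223005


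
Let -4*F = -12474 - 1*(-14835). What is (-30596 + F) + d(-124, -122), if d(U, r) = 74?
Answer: -124449/4 ≈ -31112.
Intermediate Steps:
F = -2361/4 (F = -(-12474 - 1*(-14835))/4 = -(-12474 + 14835)/4 = -¼*2361 = -2361/4 ≈ -590.25)
(-30596 + F) + d(-124, -122) = (-30596 - 2361/4) + 74 = -124745/4 + 74 = -124449/4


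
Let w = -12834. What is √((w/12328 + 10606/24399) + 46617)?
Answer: √55366849741430447/1089822 ≈ 215.91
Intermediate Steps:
√((w/12328 + 10606/24399) + 46617) = √((-12834/12328 + 10606/24399) + 46617) = √((-12834*1/12328 + 10606*(1/24399)) + 46617) = √((-279/268 + 10606/24399) + 46617) = √(-3964913/6538932 + 46617) = √(304821428131/6538932) = √55366849741430447/1089822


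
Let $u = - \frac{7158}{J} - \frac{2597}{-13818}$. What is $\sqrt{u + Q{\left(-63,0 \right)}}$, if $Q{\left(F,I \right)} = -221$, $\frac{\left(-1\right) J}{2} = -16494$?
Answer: $\frac{i \sqrt{33207566552823}}{387609} \approx 14.867 i$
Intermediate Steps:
$J = 32988$ ($J = \left(-2\right) \left(-16494\right) = 32988$)
$u = - \frac{11258}{387609}$ ($u = - \frac{7158}{32988} - \frac{2597}{-13818} = \left(-7158\right) \frac{1}{32988} - - \frac{53}{282} = - \frac{1193}{5498} + \frac{53}{282} = - \frac{11258}{387609} \approx -0.029045$)
$\sqrt{u + Q{\left(-63,0 \right)}} = \sqrt{- \frac{11258}{387609} - 221} = \sqrt{- \frac{85672847}{387609}} = \frac{i \sqrt{33207566552823}}{387609}$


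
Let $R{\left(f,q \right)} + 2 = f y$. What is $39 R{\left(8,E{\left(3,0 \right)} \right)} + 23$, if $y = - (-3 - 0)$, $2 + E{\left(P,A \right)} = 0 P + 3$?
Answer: $881$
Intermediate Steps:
$E{\left(P,A \right)} = 1$ ($E{\left(P,A \right)} = -2 + \left(0 P + 3\right) = -2 + \left(0 + 3\right) = -2 + 3 = 1$)
$y = 3$ ($y = - (-3 + 0) = \left(-1\right) \left(-3\right) = 3$)
$R{\left(f,q \right)} = -2 + 3 f$ ($R{\left(f,q \right)} = -2 + f 3 = -2 + 3 f$)
$39 R{\left(8,E{\left(3,0 \right)} \right)} + 23 = 39 \left(-2 + 3 \cdot 8\right) + 23 = 39 \left(-2 + 24\right) + 23 = 39 \cdot 22 + 23 = 858 + 23 = 881$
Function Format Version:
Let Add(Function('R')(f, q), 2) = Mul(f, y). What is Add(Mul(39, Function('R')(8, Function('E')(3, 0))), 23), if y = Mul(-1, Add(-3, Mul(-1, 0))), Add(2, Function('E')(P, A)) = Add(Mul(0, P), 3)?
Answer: 881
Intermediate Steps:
Function('E')(P, A) = 1 (Function('E')(P, A) = Add(-2, Add(Mul(0, P), 3)) = Add(-2, Add(0, 3)) = Add(-2, 3) = 1)
y = 3 (y = Mul(-1, Add(-3, 0)) = Mul(-1, -3) = 3)
Function('R')(f, q) = Add(-2, Mul(3, f)) (Function('R')(f, q) = Add(-2, Mul(f, 3)) = Add(-2, Mul(3, f)))
Add(Mul(39, Function('R')(8, Function('E')(3, 0))), 23) = Add(Mul(39, Add(-2, Mul(3, 8))), 23) = Add(Mul(39, Add(-2, 24)), 23) = Add(Mul(39, 22), 23) = Add(858, 23) = 881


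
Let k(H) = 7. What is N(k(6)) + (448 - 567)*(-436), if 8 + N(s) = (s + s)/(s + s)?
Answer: 51877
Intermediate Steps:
N(s) = -7 (N(s) = -8 + (s + s)/(s + s) = -8 + (2*s)/((2*s)) = -8 + (2*s)*(1/(2*s)) = -8 + 1 = -7)
N(k(6)) + (448 - 567)*(-436) = -7 + (448 - 567)*(-436) = -7 - 119*(-436) = -7 + 51884 = 51877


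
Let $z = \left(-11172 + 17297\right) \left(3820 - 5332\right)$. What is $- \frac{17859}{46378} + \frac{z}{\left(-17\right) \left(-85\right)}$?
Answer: $- \frac{85906492851}{13403242} \approx -6409.4$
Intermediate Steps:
$z = -9261000$ ($z = 6125 \left(-1512\right) = -9261000$)
$- \frac{17859}{46378} + \frac{z}{\left(-17\right) \left(-85\right)} = - \frac{17859}{46378} - \frac{9261000}{\left(-17\right) \left(-85\right)} = \left(-17859\right) \frac{1}{46378} - \frac{9261000}{1445} = - \frac{17859}{46378} - \frac{1852200}{289} = - \frac{85906492851}{13403242}$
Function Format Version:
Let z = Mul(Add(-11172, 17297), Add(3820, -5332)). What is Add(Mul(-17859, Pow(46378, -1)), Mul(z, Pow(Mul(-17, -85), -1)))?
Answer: Rational(-85906492851, 13403242) ≈ -6409.4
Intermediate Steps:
z = -9261000 (z = Mul(6125, -1512) = -9261000)
Add(Mul(-17859, Pow(46378, -1)), Mul(z, Pow(Mul(-17, -85), -1))) = Add(Mul(-17859, Pow(46378, -1)), Mul(-9261000, Pow(Mul(-17, -85), -1))) = Add(Mul(-17859, Rational(1, 46378)), Mul(-9261000, Pow(1445, -1))) = Add(Rational(-17859, 46378), Mul(-9261000, Rational(1, 1445))) = Add(Rational(-17859, 46378), Rational(-1852200, 289)) = Rational(-85906492851, 13403242)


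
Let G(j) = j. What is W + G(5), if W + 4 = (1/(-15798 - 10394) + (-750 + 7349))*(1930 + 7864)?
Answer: 846402424375/13096 ≈ 6.4631e+7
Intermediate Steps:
W = 846402358895/13096 (W = -4 + (1/(-15798 - 10394) + (-750 + 7349))*(1930 + 7864) = -4 + (1/(-26192) + 6599)*9794 = -4 + (-1/26192 + 6599)*9794 = -4 + (172841007/26192)*9794 = -4 + 846402411279/13096 = 846402358895/13096 ≈ 6.4631e+7)
W + G(5) = 846402358895/13096 + 5 = 846402424375/13096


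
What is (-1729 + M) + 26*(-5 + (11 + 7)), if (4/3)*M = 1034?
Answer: -1231/2 ≈ -615.50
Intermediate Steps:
M = 1551/2 (M = (¾)*1034 = 1551/2 ≈ 775.50)
(-1729 + M) + 26*(-5 + (11 + 7)) = (-1729 + 1551/2) + 26*(-5 + (11 + 7)) = -1907/2 + 26*(-5 + 18) = -1907/2 + 26*13 = -1907/2 + 338 = -1231/2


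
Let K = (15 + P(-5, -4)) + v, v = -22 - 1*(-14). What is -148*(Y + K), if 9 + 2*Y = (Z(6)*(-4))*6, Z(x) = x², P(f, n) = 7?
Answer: 62530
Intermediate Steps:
Y = -873/2 (Y = -9/2 + ((6²*(-4))*6)/2 = -9/2 + ((36*(-4))*6)/2 = -9/2 + (-144*6)/2 = -9/2 + (½)*(-864) = -9/2 - 432 = -873/2 ≈ -436.50)
v = -8 (v = -22 + 14 = -8)
K = 14 (K = (15 + 7) - 8 = 22 - 8 = 14)
-148*(Y + K) = -148*(-873/2 + 14) = -148*(-845/2) = 62530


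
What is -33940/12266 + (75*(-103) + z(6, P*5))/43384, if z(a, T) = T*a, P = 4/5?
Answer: -46085689/15651416 ≈ -2.9445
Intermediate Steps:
P = ⅘ (P = 4*(⅕) = ⅘ ≈ 0.80000)
-33940/12266 + (75*(-103) + z(6, P*5))/43384 = -33940/12266 + (75*(-103) + ((⅘)*5)*6)/43384 = -33940*1/12266 + (-7725 + 4*6)*(1/43384) = -16970/6133 + (-7725 + 24)*(1/43384) = -16970/6133 - 7701*1/43384 = -16970/6133 - 453/2552 = -46085689/15651416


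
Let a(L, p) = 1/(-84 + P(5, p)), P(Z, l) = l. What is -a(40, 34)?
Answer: 1/50 ≈ 0.020000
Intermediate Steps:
a(L, p) = 1/(-84 + p)
-a(40, 34) = -1/(-84 + 34) = -1/(-50) = -1*(-1/50) = 1/50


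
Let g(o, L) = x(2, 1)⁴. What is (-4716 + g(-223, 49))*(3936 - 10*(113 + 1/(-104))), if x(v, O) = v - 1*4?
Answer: -171452475/13 ≈ -1.3189e+7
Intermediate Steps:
x(v, O) = -4 + v (x(v, O) = v - 4 = -4 + v)
g(o, L) = 16 (g(o, L) = (-4 + 2)⁴ = (-2)⁴ = 16)
(-4716 + g(-223, 49))*(3936 - 10*(113 + 1/(-104))) = (-4716 + 16)*(3936 - 10*(113 + 1/(-104))) = -4700*(3936 - 10*(113 - 1/104)) = -4700*(3936 - 10*11751/104) = -4700*(3936 - 58755/52) = -4700*145917/52 = -171452475/13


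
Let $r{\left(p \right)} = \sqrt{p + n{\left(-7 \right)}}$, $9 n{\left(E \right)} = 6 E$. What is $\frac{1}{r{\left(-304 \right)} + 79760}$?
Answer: $\frac{119640}{9542486863} - \frac{i \sqrt{2778}}{19084973726} \approx 1.2538 \cdot 10^{-5} - 2.7617 \cdot 10^{-9} i$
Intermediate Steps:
$n{\left(E \right)} = \frac{2 E}{3}$ ($n{\left(E \right)} = \frac{6 E}{9} = \frac{2 E}{3}$)
$r{\left(p \right)} = \sqrt{- \frac{14}{3} + p}$ ($r{\left(p \right)} = \sqrt{p + \frac{2}{3} \left(-7\right)} = \sqrt{p - \frac{14}{3}} = \sqrt{- \frac{14}{3} + p}$)
$\frac{1}{r{\left(-304 \right)} + 79760} = \frac{1}{\frac{\sqrt{-42 + 9 \left(-304\right)}}{3} + 79760} = \frac{1}{\frac{\sqrt{-42 - 2736}}{3} + 79760} = \frac{1}{\frac{\sqrt{-2778}}{3} + 79760} = \frac{1}{\frac{i \sqrt{2778}}{3} + 79760} = \frac{1}{79760 + \frac{i \sqrt{2778}}{3}}$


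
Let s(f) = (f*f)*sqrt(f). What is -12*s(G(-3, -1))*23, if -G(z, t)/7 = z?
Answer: -121716*sqrt(21) ≈ -5.5777e+5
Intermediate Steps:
G(z, t) = -7*z
s(f) = f**(5/2) (s(f) = f**2*sqrt(f) = f**(5/2))
-12*s(G(-3, -1))*23 = -12*441*sqrt(21)*23 = -5292*sqrt(21)*23 = -121716*sqrt(21)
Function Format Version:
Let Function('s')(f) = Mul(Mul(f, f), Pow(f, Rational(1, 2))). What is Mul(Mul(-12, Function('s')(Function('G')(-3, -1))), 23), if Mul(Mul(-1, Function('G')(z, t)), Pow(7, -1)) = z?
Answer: Mul(-121716, Pow(21, Rational(1, 2))) ≈ -5.5777e+5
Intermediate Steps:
Function('G')(z, t) = Mul(-7, z)
Function('s')(f) = Pow(f, Rational(5, 2)) (Function('s')(f) = Mul(Pow(f, 2), Pow(f, Rational(1, 2))) = Pow(f, Rational(5, 2)))
Mul(Mul(-12, Function('s')(Function('G')(-3, -1))), 23) = Mul(Mul(-12, Pow(Mul(-7, -3), Rational(5, 2))), 23) = Mul(Mul(-12, Pow(21, Rational(5, 2))), 23) = Mul(Mul(-12, Mul(441, Pow(21, Rational(1, 2)))), 23) = Mul(Mul(-5292, Pow(21, Rational(1, 2))), 23) = Mul(-121716, Pow(21, Rational(1, 2)))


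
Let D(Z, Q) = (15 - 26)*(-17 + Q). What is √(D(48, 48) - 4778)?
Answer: I*√5119 ≈ 71.547*I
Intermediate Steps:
D(Z, Q) = 187 - 11*Q (D(Z, Q) = -11*(-17 + Q) = 187 - 11*Q)
√(D(48, 48) - 4778) = √((187 - 11*48) - 4778) = √((187 - 528) - 4778) = √(-341 - 4778) = √(-5119) = I*√5119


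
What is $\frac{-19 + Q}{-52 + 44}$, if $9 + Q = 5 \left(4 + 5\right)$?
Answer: $- \frac{17}{8} \approx -2.125$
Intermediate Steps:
$Q = 36$ ($Q = -9 + 5 \left(4 + 5\right) = -9 + 5 \cdot 9 = -9 + 45 = 36$)
$\frac{-19 + Q}{-52 + 44} = \frac{-19 + 36}{-52 + 44} = \frac{1}{-8} \cdot 17 = \left(- \frac{1}{8}\right) 17 = - \frac{17}{8}$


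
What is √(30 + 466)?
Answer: 4*√31 ≈ 22.271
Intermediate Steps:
√(30 + 466) = √496 = 4*√31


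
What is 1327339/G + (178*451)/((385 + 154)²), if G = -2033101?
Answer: -2888397033/7670890073 ≈ -0.37654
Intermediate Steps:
1327339/G + (178*451)/((385 + 154)²) = 1327339/(-2033101) + (178*451)/((385 + 154)²) = 1327339*(-1/2033101) + 80278/(539²) = -1327339/2033101 + 80278/290521 = -1327339/2033101 + 80278*(1/290521) = -1327339/2033101 + 7298/26411 = -2888397033/7670890073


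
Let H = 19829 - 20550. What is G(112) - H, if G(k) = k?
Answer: 833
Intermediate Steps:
H = -721
G(112) - H = 112 - 1*(-721) = 112 + 721 = 833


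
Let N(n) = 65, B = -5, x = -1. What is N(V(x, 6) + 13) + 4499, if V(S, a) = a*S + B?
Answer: 4564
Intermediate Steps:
V(S, a) = -5 + S*a (V(S, a) = a*S - 5 = S*a - 5 = -5 + S*a)
N(V(x, 6) + 13) + 4499 = 65 + 4499 = 4564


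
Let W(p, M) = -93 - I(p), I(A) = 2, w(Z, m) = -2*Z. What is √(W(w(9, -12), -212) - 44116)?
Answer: I*√44211 ≈ 210.26*I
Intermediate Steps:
W(p, M) = -95 (W(p, M) = -93 - 1*2 = -93 - 2 = -95)
√(W(w(9, -12), -212) - 44116) = √(-95 - 44116) = √(-44211) = I*√44211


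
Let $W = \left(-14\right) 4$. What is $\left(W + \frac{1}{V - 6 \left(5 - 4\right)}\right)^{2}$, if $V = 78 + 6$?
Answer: $\frac{19070689}{6084} \approx 3134.6$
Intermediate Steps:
$V = 84$
$W = -56$
$\left(W + \frac{1}{V - 6 \left(5 - 4\right)}\right)^{2} = \left(-56 + \frac{1}{84 - 6 \left(5 - 4\right)}\right)^{2} = \left(-56 + \frac{1}{84 - 6}\right)^{2} = \left(-56 + \frac{1}{78}\right)^{2} = \left(- \frac{4367}{78}\right)^{2} = \frac{19070689}{6084}$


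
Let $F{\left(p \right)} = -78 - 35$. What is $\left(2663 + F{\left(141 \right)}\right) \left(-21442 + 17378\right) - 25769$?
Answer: $-10388969$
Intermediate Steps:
$F{\left(p \right)} = -113$ ($F{\left(p \right)} = -78 - 35 = -113$)
$\left(2663 + F{\left(141 \right)}\right) \left(-21442 + 17378\right) - 25769 = \left(2663 - 113\right) \left(-21442 + 17378\right) - 25769 = 2550 \left(-4064\right) - 25769 = -10363200 - 25769 = -10388969$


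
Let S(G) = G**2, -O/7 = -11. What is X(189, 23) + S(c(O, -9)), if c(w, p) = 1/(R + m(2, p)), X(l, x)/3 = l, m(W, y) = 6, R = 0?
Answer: 20413/36 ≈ 567.03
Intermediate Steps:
O = 77 (O = -7*(-11) = 77)
X(l, x) = 3*l
c(w, p) = 1/6 (c(w, p) = 1/(0 + 6) = 1/6)
X(189, 23) + S(c(O, -9)) = 3*189 + (1/6)**2 = 567 + 1/36 = 20413/36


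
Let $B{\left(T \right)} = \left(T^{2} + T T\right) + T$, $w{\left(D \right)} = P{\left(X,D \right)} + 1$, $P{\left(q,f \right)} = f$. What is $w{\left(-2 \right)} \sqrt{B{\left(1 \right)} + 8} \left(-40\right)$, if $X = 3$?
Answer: $40 \sqrt{11} \approx 132.67$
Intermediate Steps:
$w{\left(D \right)} = 1 + D$ ($w{\left(D \right)} = D + 1 = 1 + D$)
$B{\left(T \right)} = T + 2 T^{2}$ ($B{\left(T \right)} = \left(T^{2} + T^{2}\right) + T = 2 T^{2} + T = T + 2 T^{2}$)
$w{\left(-2 \right)} \sqrt{B{\left(1 \right)} + 8} \left(-40\right) = \left(1 - 2\right) \sqrt{1 \left(1 + 2 \cdot 1\right) + 8} \left(-40\right) = - \sqrt{1 \left(1 + 2\right) + 8} \left(-40\right) = - \sqrt{1 \cdot 3 + 8} \left(-40\right) = - \sqrt{3 + 8} \left(-40\right) = - \sqrt{11} \left(-40\right) = 40 \sqrt{11}$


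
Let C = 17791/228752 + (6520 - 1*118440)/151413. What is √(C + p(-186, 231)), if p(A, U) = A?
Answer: I*√16641583936916826153/298586436 ≈ 13.662*I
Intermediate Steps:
C = -22908135157/34636026576 (C = 17791*(1/228752) + (6520 - 118440)*(1/151413) = 17791/228752 - 111920*1/151413 = 17791/228752 - 111920/151413 = -22908135157/34636026576 ≈ -0.66140)
√(C + p(-186, 231)) = √(-22908135157/34636026576 - 186) = √(-6465209078293/34636026576) = I*√16641583936916826153/298586436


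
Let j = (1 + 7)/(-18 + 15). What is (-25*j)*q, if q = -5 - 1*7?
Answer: -800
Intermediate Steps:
q = -12 (q = -5 - 7 = -12)
j = -8/3 (j = 8/(-3) = 8*(-⅓) = -8/3 ≈ -2.6667)
(-25*j)*q = -25*(-8/3)*(-12) = (200/3)*(-12) = -800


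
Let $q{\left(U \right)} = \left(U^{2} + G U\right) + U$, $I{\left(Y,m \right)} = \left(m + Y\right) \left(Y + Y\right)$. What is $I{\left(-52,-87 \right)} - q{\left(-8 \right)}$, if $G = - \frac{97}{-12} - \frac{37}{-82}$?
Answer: $\frac{1779598}{123} \approx 14468.0$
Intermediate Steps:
$G = \frac{4199}{492}$ ($G = \left(-97\right) \left(- \frac{1}{12}\right) - - \frac{37}{82} = \frac{97}{12} + \frac{37}{82} = \frac{4199}{492} \approx 8.5345$)
$I{\left(Y,m \right)} = 2 Y \left(Y + m\right)$ ($I{\left(Y,m \right)} = \left(Y + m\right) 2 Y = 2 Y \left(Y + m\right)$)
$q{\left(U \right)} = U^{2} + \frac{4691 U}{492}$ ($q{\left(U \right)} = \left(U^{2} + \frac{4199 U}{492}\right) + U = U^{2} + \frac{4691 U}{492}$)
$I{\left(-52,-87 \right)} - q{\left(-8 \right)} = 2 \left(-52\right) \left(-52 - 87\right) - \frac{1}{492} \left(-8\right) \left(4691 + 492 \left(-8\right)\right) = 2 \left(-52\right) \left(-139\right) - \frac{1}{492} \left(-8\right) \left(4691 - 3936\right) = 14456 - \frac{1}{492} \left(-8\right) 755 = 14456 - - \frac{1510}{123} = 14456 + \frac{1510}{123} = \frac{1779598}{123}$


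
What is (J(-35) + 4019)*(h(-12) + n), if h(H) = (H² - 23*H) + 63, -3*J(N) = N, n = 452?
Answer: 11306020/3 ≈ 3.7687e+6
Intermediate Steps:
J(N) = -N/3
h(H) = 63 + H² - 23*H
(J(-35) + 4019)*(h(-12) + n) = (-⅓*(-35) + 4019)*((63 + (-12)² - 23*(-12)) + 452) = (35/3 + 4019)*((63 + 144 + 276) + 452) = 12092*(483 + 452)/3 = (12092/3)*935 = 11306020/3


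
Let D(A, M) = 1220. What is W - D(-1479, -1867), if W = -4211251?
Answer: -4212471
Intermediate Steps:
W - D(-1479, -1867) = -4211251 - 1*1220 = -4211251 - 1220 = -4212471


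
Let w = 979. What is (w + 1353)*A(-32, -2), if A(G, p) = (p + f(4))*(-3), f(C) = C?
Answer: -13992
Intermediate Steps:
A(G, p) = -12 - 3*p (A(G, p) = (p + 4)*(-3) = (4 + p)*(-3) = -12 - 3*p)
(w + 1353)*A(-32, -2) = (979 + 1353)*(-12 - 3*(-2)) = 2332*(-12 + 6) = 2332*(-6) = -13992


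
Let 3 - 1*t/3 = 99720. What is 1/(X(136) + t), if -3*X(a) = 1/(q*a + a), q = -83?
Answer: -33456/10008395855 ≈ -3.3428e-6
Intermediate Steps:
t = -299151 (t = 9 - 3*99720 = 9 - 299160 = -299151)
X(a) = 1/(246*a) (X(a) = -1/(3*(-83*a + a)) = -(-1/(82*a))/3 = -(-1)/(246*a) = 1/(246*a))
1/(X(136) + t) = 1/((1/246)/136 - 299151) = 1/((1/246)*(1/136) - 299151) = 1/(1/33456 - 299151) = 1/(-10008395855/33456) = -33456/10008395855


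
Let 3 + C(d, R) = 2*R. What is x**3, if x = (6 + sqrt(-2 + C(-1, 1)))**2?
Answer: (6 + I*sqrt(3))**6 ≈ -6831.0 + 58924.0*I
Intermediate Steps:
C(d, R) = -3 + 2*R
x = (6 + I*sqrt(3))**2 (x = (6 + sqrt(-2 + (-3 + 2*1)))**2 = (6 + sqrt(-2 + (-3 + 2)))**2 = (6 + sqrt(-2 - 1))**2 = (6 + sqrt(-3))**2 = (6 + I*sqrt(3))**2 ≈ 33.0 + 20.785*I)
x**3 = ((6 + I*sqrt(3))**2)**3 = (6 + I*sqrt(3))**6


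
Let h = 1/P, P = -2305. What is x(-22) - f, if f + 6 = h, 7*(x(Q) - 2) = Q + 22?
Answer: 18441/2305 ≈ 8.0004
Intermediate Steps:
h = -1/2305 (h = 1/(-2305) = -1/2305 ≈ -0.00043384)
x(Q) = 36/7 + Q/7 (x(Q) = 2 + (Q + 22)/7 = 2 + (22 + Q)/7 = 2 + (22/7 + Q/7) = 36/7 + Q/7)
f = -13831/2305 (f = -6 - 1/2305 = -13831/2305 ≈ -6.0004)
x(-22) - f = (36/7 + (1/7)*(-22)) - 1*(-13831/2305) = (36/7 - 22/7) + 13831/2305 = 2 + 13831/2305 = 18441/2305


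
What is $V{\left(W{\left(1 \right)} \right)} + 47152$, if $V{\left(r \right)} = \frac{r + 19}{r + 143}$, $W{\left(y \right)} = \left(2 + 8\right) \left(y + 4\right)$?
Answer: $\frac{9100405}{193} \approx 47152.0$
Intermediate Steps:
$W{\left(y \right)} = 40 + 10 y$ ($W{\left(y \right)} = 10 \left(4 + y\right) = 40 + 10 y$)
$V{\left(r \right)} = \frac{19 + r}{143 + r}$
$V{\left(W{\left(1 \right)} \right)} + 47152 = \frac{19 + \left(40 + 10 \cdot 1\right)}{143 + \left(40 + 10 \cdot 1\right)} + 47152 = \frac{19 + \left(40 + 10\right)}{143 + \left(40 + 10\right)} + 47152 = \frac{19 + 50}{143 + 50} + 47152 = \frac{1}{193} \cdot 69 + 47152 = \frac{69}{193} + 47152 = \frac{9100405}{193}$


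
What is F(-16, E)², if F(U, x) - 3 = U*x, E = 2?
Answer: 841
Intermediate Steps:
F(U, x) = 3 + U*x
F(-16, E)² = (3 - 16*2)² = (3 - 32)² = (-29)² = 841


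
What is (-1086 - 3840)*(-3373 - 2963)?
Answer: 31211136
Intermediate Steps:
(-1086 - 3840)*(-3373 - 2963) = -4926*(-6336) = 31211136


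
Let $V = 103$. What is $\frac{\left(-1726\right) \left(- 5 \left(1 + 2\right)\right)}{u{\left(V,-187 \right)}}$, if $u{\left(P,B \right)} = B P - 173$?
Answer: $- \frac{4315}{3239} \approx -1.3322$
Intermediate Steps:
$u{\left(P,B \right)} = -173 + B P$
$\frac{\left(-1726\right) \left(- 5 \left(1 + 2\right)\right)}{u{\left(V,-187 \right)}} = \frac{\left(-1726\right) \left(- 5 \left(1 + 2\right)\right)}{-173 - 19261} = \frac{\left(-1726\right) \left(\left(-5\right) 3\right)}{-173 - 19261} = \frac{\left(-1726\right) \left(-15\right)}{-19434} = 25890 \left(- \frac{1}{19434}\right) = - \frac{4315}{3239}$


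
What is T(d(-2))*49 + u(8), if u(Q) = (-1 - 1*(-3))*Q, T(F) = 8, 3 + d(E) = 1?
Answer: 408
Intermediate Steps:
d(E) = -2 (d(E) = -3 + 1 = -2)
u(Q) = 2*Q (u(Q) = (-1 + 3)*Q = 2*Q)
T(d(-2))*49 + u(8) = 8*49 + 2*8 = 392 + 16 = 408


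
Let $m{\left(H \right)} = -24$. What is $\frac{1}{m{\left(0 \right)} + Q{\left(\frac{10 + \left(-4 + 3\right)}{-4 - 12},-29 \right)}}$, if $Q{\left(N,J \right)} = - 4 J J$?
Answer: $- \frac{1}{3388} \approx -0.00029516$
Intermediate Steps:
$Q{\left(N,J \right)} = - 4 J^{2}$
$\frac{1}{m{\left(0 \right)} + Q{\left(\frac{10 + \left(-4 + 3\right)}{-4 - 12},-29 \right)}} = \frac{1}{-24 - 4 \left(-29\right)^{2}} = \frac{1}{-24 - 3364} = \frac{1}{-3388} = - \frac{1}{3388}$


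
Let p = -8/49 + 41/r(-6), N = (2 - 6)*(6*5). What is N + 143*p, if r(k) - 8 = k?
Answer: 273239/98 ≈ 2788.2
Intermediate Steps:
N = -120 (N = -4*30 = -120)
r(k) = 8 + k
p = 1993/98 (p = -8/49 + 41/(8 - 6) = -8*1/49 + 41/2 = -8/49 + 41*(1/2) = -8/49 + 41/2 = 1993/98 ≈ 20.337)
N + 143*p = -120 + 143*(1993/98) = -120 + 284999/98 = 273239/98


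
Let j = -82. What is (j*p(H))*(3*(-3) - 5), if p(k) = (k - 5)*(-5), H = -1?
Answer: 34440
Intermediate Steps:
p(k) = 25 - 5*k (p(k) = (-5 + k)*(-5) = 25 - 5*k)
(j*p(H))*(3*(-3) - 5) = (-82*(25 - 5*(-1)))*(3*(-3) - 5) = (-82*(25 + 5))*(-9 - 5) = -82*30*(-14) = -2460*(-14) = 34440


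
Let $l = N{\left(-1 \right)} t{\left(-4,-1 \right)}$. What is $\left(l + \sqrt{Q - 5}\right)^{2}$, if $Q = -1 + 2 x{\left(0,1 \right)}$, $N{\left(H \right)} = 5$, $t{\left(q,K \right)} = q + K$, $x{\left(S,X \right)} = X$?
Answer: $621 - 100 i \approx 621.0 - 100.0 i$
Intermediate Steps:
$t{\left(q,K \right)} = K + q$
$Q = 1$ ($Q = -1 + 2 \cdot 1 = -1 + 2 = 1$)
$l = -25$ ($l = 5 \left(-1 - 4\right) = 5 \left(-5\right) = -25$)
$\left(l + \sqrt{Q - 5}\right)^{2} = \left(-25 + \sqrt{1 - 5}\right)^{2} = \left(-25 + \sqrt{-4}\right)^{2} = \left(-25 + 2 i\right)^{2}$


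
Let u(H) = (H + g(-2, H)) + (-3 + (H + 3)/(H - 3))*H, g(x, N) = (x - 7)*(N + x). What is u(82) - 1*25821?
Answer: -2102725/79 ≈ -26617.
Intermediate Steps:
g(x, N) = (-7 + x)*(N + x)
u(H) = 18 - 8*H + H*(-3 + (3 + H)/(-3 + H)) (u(H) = (H + ((-2)² - 7*H - 7*(-2) + H*(-2))) + (-3 + (H + 3)/(H - 3))*H = (H + (4 - 7*H + 14 - 2*H)) + (-3 + (3 + H)/(-3 + H))*H = (H + (18 - 9*H)) + (-3 + (3 + H)/(-3 + H))*H = (18 - 8*H) + H*(-3 + (3 + H)/(-3 + H)) = 18 - 8*H + H*(-3 + (3 + H)/(-3 + H)))
u(82) - 1*25821 = 2*(-27 - 5*82² + 27*82)/(-3 + 82) - 1*25821 = 2*(-27 - 5*6724 + 2214)/79 - 25821 = 2*(1/79)*(-27 - 33620 + 2214) - 25821 = 2*(1/79)*(-31433) - 25821 = -62866/79 - 25821 = -2102725/79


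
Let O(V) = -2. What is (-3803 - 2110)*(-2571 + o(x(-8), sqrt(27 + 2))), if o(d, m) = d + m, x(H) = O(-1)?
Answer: 15214149 - 5913*sqrt(29) ≈ 1.5182e+7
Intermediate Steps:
x(H) = -2
(-3803 - 2110)*(-2571 + o(x(-8), sqrt(27 + 2))) = (-3803 - 2110)*(-2571 + (-2 + sqrt(27 + 2))) = -5913*(-2571 + (-2 + sqrt(29))) = -5913*(-2573 + sqrt(29)) = 15214149 - 5913*sqrt(29)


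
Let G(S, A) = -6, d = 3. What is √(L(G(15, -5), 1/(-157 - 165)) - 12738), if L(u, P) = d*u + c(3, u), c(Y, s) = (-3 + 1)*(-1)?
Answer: I*√12754 ≈ 112.93*I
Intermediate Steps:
c(Y, s) = 2 (c(Y, s) = -2*(-1) = 2)
L(u, P) = 2 + 3*u (L(u, P) = 3*u + 2 = 2 + 3*u)
√(L(G(15, -5), 1/(-157 - 165)) - 12738) = √((2 + 3*(-6)) - 12738) = √((2 - 18) - 12738) = √(-16 - 12738) = √(-12754) = I*√12754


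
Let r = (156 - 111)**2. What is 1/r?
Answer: 1/2025 ≈ 0.00049383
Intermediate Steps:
r = 2025 (r = 45**2 = 2025)
1/r = 1/2025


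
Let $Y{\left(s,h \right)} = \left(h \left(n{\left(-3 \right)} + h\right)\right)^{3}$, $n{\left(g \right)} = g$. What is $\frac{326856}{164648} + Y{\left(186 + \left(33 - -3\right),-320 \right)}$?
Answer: $\frac{22726050877505576857}{20581} \approx 1.1042 \cdot 10^{15}$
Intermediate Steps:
$Y{\left(s,h \right)} = h^{3} \left(-3 + h\right)^{3}$ ($Y{\left(s,h \right)} = \left(h \left(-3 + h\right)\right)^{3} = h^{3} \left(-3 + h\right)^{3}$)
$\frac{326856}{164648} + Y{\left(186 + \left(33 - -3\right),-320 \right)} = \frac{326856}{164648} + \left(-320\right)^{3} \left(-3 - 320\right)^{3} = 326856 \cdot \frac{1}{164648} - 32768000 \left(-323\right)^{3} = \frac{40857}{20581} - -1104224813056000 = \frac{40857}{20581} + 1104224813056000 = \frac{22726050877505576857}{20581}$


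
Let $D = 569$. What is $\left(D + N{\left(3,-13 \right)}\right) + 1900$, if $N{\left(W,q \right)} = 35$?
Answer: $2504$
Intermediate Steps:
$\left(D + N{\left(3,-13 \right)}\right) + 1900 = \left(569 + 35\right) + 1900 = 604 + 1900 = 2504$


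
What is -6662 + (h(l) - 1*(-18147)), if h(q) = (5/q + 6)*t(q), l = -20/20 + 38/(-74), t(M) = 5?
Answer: 643915/56 ≈ 11498.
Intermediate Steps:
l = -56/37 (l = -20*1/20 + 38*(-1/74) = -1 - 19/37 = -56/37 ≈ -1.5135)
h(q) = 30 + 25/q (h(q) = (5/q + 6)*5 = (6 + 5/q)*5 = 30 + 25/q)
-6662 + (h(l) - 1*(-18147)) = -6662 + ((30 + 25/(-56/37)) - 1*(-18147)) = -6662 + ((30 + 25*(-37/56)) + 18147) = -6662 + ((30 - 925/56) + 18147) = -6662 + (755/56 + 18147) = -6662 + 1016987/56 = 643915/56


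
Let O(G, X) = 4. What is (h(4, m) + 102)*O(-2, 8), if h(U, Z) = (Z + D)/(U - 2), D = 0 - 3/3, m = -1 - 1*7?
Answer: 390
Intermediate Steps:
m = -8 (m = -1 - 7 = -8)
D = -1 (D = 0 - 3/3 = 0 - 1*1 = 0 - 1 = -1)
h(U, Z) = (-1 + Z)/(-2 + U) (h(U, Z) = (Z - 1)/(U - 2) = (-1 + Z)/(-2 + U))
(h(4, m) + 102)*O(-2, 8) = ((-1 - 8)/(-2 + 4) + 102)*4 = (-9/2 + 102)*4 = (195/2)*4 = 390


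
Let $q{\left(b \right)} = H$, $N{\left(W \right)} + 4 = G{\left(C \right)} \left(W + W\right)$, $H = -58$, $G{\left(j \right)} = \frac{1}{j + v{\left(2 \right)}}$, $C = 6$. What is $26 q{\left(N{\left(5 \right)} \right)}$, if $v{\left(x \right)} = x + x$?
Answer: $-1508$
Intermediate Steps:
$v{\left(x \right)} = 2 x$
$G{\left(j \right)} = \frac{1}{4 + j}$ ($G{\left(j \right)} = \frac{1}{j + 2 \cdot 2} = \frac{1}{j + 4} = \frac{1}{4 + j}$)
$N{\left(W \right)} = -4 + \frac{W}{5}$ ($N{\left(W \right)} = -4 + \frac{W + W}{4 + 6} = -4 + \frac{2 W}{10} = -4 + \frac{W}{5}$)
$q{\left(b \right)} = -58$
$26 q{\left(N{\left(5 \right)} \right)} = 26 \left(-58\right) = -1508$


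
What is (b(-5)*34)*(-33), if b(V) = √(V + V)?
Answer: -1122*I*√10 ≈ -3548.1*I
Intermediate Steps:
b(V) = √2*√V (b(V) = √(2*V) = √2*√V)
(b(-5)*34)*(-33) = ((√2*√(-5))*34)*(-33) = ((√2*(I*√5))*34)*(-33) = ((I*√10)*34)*(-33) = (34*I*√10)*(-33) = -1122*I*√10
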